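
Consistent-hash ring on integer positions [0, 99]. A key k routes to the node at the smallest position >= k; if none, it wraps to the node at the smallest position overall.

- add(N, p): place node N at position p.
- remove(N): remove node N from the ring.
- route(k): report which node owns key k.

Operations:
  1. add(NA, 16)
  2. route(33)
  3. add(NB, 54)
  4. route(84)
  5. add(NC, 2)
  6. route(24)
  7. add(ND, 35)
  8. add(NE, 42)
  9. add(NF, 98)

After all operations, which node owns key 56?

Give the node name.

Op 1: add NA@16 -> ring=[16:NA]
Op 2: route key 33: none >= 33, wrap to smallest pos 16 -> NA
Op 3: add NB@54 -> ring=[16:NA,54:NB]
Op 4: route key 84: none >= 84, wrap to smallest pos 16 -> NA
Op 5: add NC@2 -> ring=[2:NC,16:NA,54:NB]
Op 6: route key 24: smallest pos >= 24 is 54 -> NB
Op 7: add ND@35 -> ring=[2:NC,16:NA,35:ND,54:NB]
Op 8: add NE@42 -> ring=[2:NC,16:NA,35:ND,42:NE,54:NB]
Op 9: add NF@98 -> ring=[2:NC,16:NA,35:ND,42:NE,54:NB,98:NF]
Final route key 56: smallest pos >= 56 is 98 -> NF

Answer: NF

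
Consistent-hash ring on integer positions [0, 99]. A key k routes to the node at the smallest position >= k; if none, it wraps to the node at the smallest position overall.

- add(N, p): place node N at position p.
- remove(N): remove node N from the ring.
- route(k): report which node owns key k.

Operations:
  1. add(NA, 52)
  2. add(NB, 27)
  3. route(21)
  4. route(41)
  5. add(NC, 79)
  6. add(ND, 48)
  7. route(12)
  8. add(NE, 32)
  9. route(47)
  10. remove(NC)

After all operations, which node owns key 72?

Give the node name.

Answer: NB

Derivation:
Op 1: add NA@52 -> ring=[52:NA]
Op 2: add NB@27 -> ring=[27:NB,52:NA]
Op 3: route key 21: smallest pos >= 21 is 27 -> NB
Op 4: route key 41: smallest pos >= 41 is 52 -> NA
Op 5: add NC@79 -> ring=[27:NB,52:NA,79:NC]
Op 6: add ND@48 -> ring=[27:NB,48:ND,52:NA,79:NC]
Op 7: route key 12: smallest pos >= 12 is 27 -> NB
Op 8: add NE@32 -> ring=[27:NB,32:NE,48:ND,52:NA,79:NC]
Op 9: route key 47: smallest pos >= 47 is 48 -> ND
Op 10: remove NC -> ring=[27:NB,32:NE,48:ND,52:NA]
Final route key 72: none >= 72, wrap to smallest pos 27 -> NB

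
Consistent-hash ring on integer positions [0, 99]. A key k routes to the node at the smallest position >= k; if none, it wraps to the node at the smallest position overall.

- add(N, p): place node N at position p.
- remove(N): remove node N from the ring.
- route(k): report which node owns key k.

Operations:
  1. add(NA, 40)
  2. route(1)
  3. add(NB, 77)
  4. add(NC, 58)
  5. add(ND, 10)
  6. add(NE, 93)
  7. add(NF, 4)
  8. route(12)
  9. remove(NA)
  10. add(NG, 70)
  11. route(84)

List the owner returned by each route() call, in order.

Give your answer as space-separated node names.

Answer: NA NA NE

Derivation:
Op 1: add NA@40 -> ring=[40:NA]
Op 2: route key 1: smallest pos >= 1 is 40 -> NA
Op 3: add NB@77 -> ring=[40:NA,77:NB]
Op 4: add NC@58 -> ring=[40:NA,58:NC,77:NB]
Op 5: add ND@10 -> ring=[10:ND,40:NA,58:NC,77:NB]
Op 6: add NE@93 -> ring=[10:ND,40:NA,58:NC,77:NB,93:NE]
Op 7: add NF@4 -> ring=[4:NF,10:ND,40:NA,58:NC,77:NB,93:NE]
Op 8: route key 12: smallest pos >= 12 is 40 -> NA
Op 9: remove NA -> ring=[4:NF,10:ND,58:NC,77:NB,93:NE]
Op 10: add NG@70 -> ring=[4:NF,10:ND,58:NC,70:NG,77:NB,93:NE]
Op 11: route key 84: smallest pos >= 84 is 93 -> NE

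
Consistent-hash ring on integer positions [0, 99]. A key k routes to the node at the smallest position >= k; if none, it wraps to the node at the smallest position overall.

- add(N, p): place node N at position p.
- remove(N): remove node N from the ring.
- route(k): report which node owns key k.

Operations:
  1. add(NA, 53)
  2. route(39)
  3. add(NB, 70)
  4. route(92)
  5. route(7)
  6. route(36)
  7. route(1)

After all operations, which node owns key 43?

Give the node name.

Op 1: add NA@53 -> ring=[53:NA]
Op 2: route key 39: smallest pos >= 39 is 53 -> NA
Op 3: add NB@70 -> ring=[53:NA,70:NB]
Op 4: route key 92: none >= 92, wrap to smallest pos 53 -> NA
Op 5: route key 7: smallest pos >= 7 is 53 -> NA
Op 6: route key 36: smallest pos >= 36 is 53 -> NA
Op 7: route key 1: smallest pos >= 1 is 53 -> NA
Final route key 43: smallest pos >= 43 is 53 -> NA

Answer: NA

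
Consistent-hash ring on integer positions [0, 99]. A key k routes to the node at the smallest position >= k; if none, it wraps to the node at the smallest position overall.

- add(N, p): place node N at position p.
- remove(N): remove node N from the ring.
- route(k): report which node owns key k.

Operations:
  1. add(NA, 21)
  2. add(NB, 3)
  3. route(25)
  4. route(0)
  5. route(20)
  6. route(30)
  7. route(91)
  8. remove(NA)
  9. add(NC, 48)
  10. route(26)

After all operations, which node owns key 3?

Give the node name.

Op 1: add NA@21 -> ring=[21:NA]
Op 2: add NB@3 -> ring=[3:NB,21:NA]
Op 3: route key 25: none >= 25, wrap to smallest pos 3 -> NB
Op 4: route key 0: smallest pos >= 0 is 3 -> NB
Op 5: route key 20: smallest pos >= 20 is 21 -> NA
Op 6: route key 30: none >= 30, wrap to smallest pos 3 -> NB
Op 7: route key 91: none >= 91, wrap to smallest pos 3 -> NB
Op 8: remove NA -> ring=[3:NB]
Op 9: add NC@48 -> ring=[3:NB,48:NC]
Op 10: route key 26: smallest pos >= 26 is 48 -> NC
Final route key 3: smallest pos >= 3 is 3 -> NB

Answer: NB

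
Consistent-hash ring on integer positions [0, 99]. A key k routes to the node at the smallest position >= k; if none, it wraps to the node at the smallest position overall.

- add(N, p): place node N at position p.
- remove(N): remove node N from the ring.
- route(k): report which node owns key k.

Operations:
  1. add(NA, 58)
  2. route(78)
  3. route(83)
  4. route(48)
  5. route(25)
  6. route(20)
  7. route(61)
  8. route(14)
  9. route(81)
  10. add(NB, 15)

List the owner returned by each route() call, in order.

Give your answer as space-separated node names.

Answer: NA NA NA NA NA NA NA NA

Derivation:
Op 1: add NA@58 -> ring=[58:NA]
Op 2: route key 78: none >= 78, wrap to smallest pos 58 -> NA
Op 3: route key 83: none >= 83, wrap to smallest pos 58 -> NA
Op 4: route key 48: smallest pos >= 48 is 58 -> NA
Op 5: route key 25: smallest pos >= 25 is 58 -> NA
Op 6: route key 20: smallest pos >= 20 is 58 -> NA
Op 7: route key 61: none >= 61, wrap to smallest pos 58 -> NA
Op 8: route key 14: smallest pos >= 14 is 58 -> NA
Op 9: route key 81: none >= 81, wrap to smallest pos 58 -> NA
Op 10: add NB@15 -> ring=[15:NB,58:NA]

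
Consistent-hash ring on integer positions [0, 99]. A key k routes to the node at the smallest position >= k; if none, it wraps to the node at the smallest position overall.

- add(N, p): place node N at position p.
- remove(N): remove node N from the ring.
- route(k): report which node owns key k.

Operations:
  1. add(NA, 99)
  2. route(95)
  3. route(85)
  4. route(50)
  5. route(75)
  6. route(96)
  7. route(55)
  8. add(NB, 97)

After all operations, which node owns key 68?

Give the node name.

Answer: NB

Derivation:
Op 1: add NA@99 -> ring=[99:NA]
Op 2: route key 95: smallest pos >= 95 is 99 -> NA
Op 3: route key 85: smallest pos >= 85 is 99 -> NA
Op 4: route key 50: smallest pos >= 50 is 99 -> NA
Op 5: route key 75: smallest pos >= 75 is 99 -> NA
Op 6: route key 96: smallest pos >= 96 is 99 -> NA
Op 7: route key 55: smallest pos >= 55 is 99 -> NA
Op 8: add NB@97 -> ring=[97:NB,99:NA]
Final route key 68: smallest pos >= 68 is 97 -> NB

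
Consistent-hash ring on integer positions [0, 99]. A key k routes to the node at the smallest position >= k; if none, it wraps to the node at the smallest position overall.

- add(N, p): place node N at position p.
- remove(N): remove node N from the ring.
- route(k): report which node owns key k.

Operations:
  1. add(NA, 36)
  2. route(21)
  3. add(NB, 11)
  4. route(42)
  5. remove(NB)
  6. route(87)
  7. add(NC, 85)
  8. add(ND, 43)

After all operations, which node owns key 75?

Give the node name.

Op 1: add NA@36 -> ring=[36:NA]
Op 2: route key 21: smallest pos >= 21 is 36 -> NA
Op 3: add NB@11 -> ring=[11:NB,36:NA]
Op 4: route key 42: none >= 42, wrap to smallest pos 11 -> NB
Op 5: remove NB -> ring=[36:NA]
Op 6: route key 87: none >= 87, wrap to smallest pos 36 -> NA
Op 7: add NC@85 -> ring=[36:NA,85:NC]
Op 8: add ND@43 -> ring=[36:NA,43:ND,85:NC]
Final route key 75: smallest pos >= 75 is 85 -> NC

Answer: NC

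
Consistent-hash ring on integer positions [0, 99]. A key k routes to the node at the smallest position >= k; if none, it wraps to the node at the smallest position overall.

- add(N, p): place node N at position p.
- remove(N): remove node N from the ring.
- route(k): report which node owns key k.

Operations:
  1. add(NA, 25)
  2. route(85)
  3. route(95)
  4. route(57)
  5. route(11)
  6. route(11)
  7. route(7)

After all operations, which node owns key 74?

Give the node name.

Op 1: add NA@25 -> ring=[25:NA]
Op 2: route key 85: none >= 85, wrap to smallest pos 25 -> NA
Op 3: route key 95: none >= 95, wrap to smallest pos 25 -> NA
Op 4: route key 57: none >= 57, wrap to smallest pos 25 -> NA
Op 5: route key 11: smallest pos >= 11 is 25 -> NA
Op 6: route key 11: smallest pos >= 11 is 25 -> NA
Op 7: route key 7: smallest pos >= 7 is 25 -> NA
Final route key 74: none >= 74, wrap to smallest pos 25 -> NA

Answer: NA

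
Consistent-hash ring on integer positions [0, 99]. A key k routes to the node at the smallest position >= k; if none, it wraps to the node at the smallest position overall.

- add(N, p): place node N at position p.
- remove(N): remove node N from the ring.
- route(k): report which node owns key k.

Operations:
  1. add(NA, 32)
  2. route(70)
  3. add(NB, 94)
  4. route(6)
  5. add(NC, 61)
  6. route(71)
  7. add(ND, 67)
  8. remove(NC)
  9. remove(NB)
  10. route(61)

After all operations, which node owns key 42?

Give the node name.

Answer: ND

Derivation:
Op 1: add NA@32 -> ring=[32:NA]
Op 2: route key 70: none >= 70, wrap to smallest pos 32 -> NA
Op 3: add NB@94 -> ring=[32:NA,94:NB]
Op 4: route key 6: smallest pos >= 6 is 32 -> NA
Op 5: add NC@61 -> ring=[32:NA,61:NC,94:NB]
Op 6: route key 71: smallest pos >= 71 is 94 -> NB
Op 7: add ND@67 -> ring=[32:NA,61:NC,67:ND,94:NB]
Op 8: remove NC -> ring=[32:NA,67:ND,94:NB]
Op 9: remove NB -> ring=[32:NA,67:ND]
Op 10: route key 61: smallest pos >= 61 is 67 -> ND
Final route key 42: smallest pos >= 42 is 67 -> ND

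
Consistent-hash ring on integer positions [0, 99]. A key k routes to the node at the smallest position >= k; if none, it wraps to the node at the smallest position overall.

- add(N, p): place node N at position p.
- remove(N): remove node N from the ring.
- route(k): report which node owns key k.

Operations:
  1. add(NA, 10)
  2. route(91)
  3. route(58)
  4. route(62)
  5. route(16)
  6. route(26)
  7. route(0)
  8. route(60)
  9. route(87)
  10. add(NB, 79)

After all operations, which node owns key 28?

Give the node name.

Answer: NB

Derivation:
Op 1: add NA@10 -> ring=[10:NA]
Op 2: route key 91: none >= 91, wrap to smallest pos 10 -> NA
Op 3: route key 58: none >= 58, wrap to smallest pos 10 -> NA
Op 4: route key 62: none >= 62, wrap to smallest pos 10 -> NA
Op 5: route key 16: none >= 16, wrap to smallest pos 10 -> NA
Op 6: route key 26: none >= 26, wrap to smallest pos 10 -> NA
Op 7: route key 0: smallest pos >= 0 is 10 -> NA
Op 8: route key 60: none >= 60, wrap to smallest pos 10 -> NA
Op 9: route key 87: none >= 87, wrap to smallest pos 10 -> NA
Op 10: add NB@79 -> ring=[10:NA,79:NB]
Final route key 28: smallest pos >= 28 is 79 -> NB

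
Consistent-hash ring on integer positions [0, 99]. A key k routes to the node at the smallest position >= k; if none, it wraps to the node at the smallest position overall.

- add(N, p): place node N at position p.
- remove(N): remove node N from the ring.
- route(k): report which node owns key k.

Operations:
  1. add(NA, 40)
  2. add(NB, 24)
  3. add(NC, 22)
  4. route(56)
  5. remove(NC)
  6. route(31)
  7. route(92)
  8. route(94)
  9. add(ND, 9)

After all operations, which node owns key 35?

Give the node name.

Answer: NA

Derivation:
Op 1: add NA@40 -> ring=[40:NA]
Op 2: add NB@24 -> ring=[24:NB,40:NA]
Op 3: add NC@22 -> ring=[22:NC,24:NB,40:NA]
Op 4: route key 56: none >= 56, wrap to smallest pos 22 -> NC
Op 5: remove NC -> ring=[24:NB,40:NA]
Op 6: route key 31: smallest pos >= 31 is 40 -> NA
Op 7: route key 92: none >= 92, wrap to smallest pos 24 -> NB
Op 8: route key 94: none >= 94, wrap to smallest pos 24 -> NB
Op 9: add ND@9 -> ring=[9:ND,24:NB,40:NA]
Final route key 35: smallest pos >= 35 is 40 -> NA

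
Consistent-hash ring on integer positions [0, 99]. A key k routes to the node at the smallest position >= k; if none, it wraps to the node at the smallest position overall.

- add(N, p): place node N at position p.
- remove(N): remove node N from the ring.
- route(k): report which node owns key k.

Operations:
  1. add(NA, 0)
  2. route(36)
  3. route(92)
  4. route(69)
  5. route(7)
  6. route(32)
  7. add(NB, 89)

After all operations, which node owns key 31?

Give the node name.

Op 1: add NA@0 -> ring=[0:NA]
Op 2: route key 36: none >= 36, wrap to smallest pos 0 -> NA
Op 3: route key 92: none >= 92, wrap to smallest pos 0 -> NA
Op 4: route key 69: none >= 69, wrap to smallest pos 0 -> NA
Op 5: route key 7: none >= 7, wrap to smallest pos 0 -> NA
Op 6: route key 32: none >= 32, wrap to smallest pos 0 -> NA
Op 7: add NB@89 -> ring=[0:NA,89:NB]
Final route key 31: smallest pos >= 31 is 89 -> NB

Answer: NB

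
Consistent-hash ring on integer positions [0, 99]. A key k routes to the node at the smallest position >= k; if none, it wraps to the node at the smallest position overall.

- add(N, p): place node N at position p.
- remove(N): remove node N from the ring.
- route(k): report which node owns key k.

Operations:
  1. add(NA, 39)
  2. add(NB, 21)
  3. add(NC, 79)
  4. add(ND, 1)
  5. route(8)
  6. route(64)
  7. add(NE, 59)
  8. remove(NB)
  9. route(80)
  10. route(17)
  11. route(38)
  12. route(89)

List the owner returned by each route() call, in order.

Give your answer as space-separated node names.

Op 1: add NA@39 -> ring=[39:NA]
Op 2: add NB@21 -> ring=[21:NB,39:NA]
Op 3: add NC@79 -> ring=[21:NB,39:NA,79:NC]
Op 4: add ND@1 -> ring=[1:ND,21:NB,39:NA,79:NC]
Op 5: route key 8: smallest pos >= 8 is 21 -> NB
Op 6: route key 64: smallest pos >= 64 is 79 -> NC
Op 7: add NE@59 -> ring=[1:ND,21:NB,39:NA,59:NE,79:NC]
Op 8: remove NB -> ring=[1:ND,39:NA,59:NE,79:NC]
Op 9: route key 80: none >= 80, wrap to smallest pos 1 -> ND
Op 10: route key 17: smallest pos >= 17 is 39 -> NA
Op 11: route key 38: smallest pos >= 38 is 39 -> NA
Op 12: route key 89: none >= 89, wrap to smallest pos 1 -> ND

Answer: NB NC ND NA NA ND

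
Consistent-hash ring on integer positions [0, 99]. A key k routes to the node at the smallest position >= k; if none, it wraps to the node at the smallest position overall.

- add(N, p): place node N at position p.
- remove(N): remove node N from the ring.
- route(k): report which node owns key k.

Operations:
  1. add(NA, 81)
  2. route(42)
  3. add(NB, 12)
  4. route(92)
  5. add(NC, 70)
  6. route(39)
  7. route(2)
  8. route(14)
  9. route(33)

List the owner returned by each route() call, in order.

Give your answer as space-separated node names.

Op 1: add NA@81 -> ring=[81:NA]
Op 2: route key 42: smallest pos >= 42 is 81 -> NA
Op 3: add NB@12 -> ring=[12:NB,81:NA]
Op 4: route key 92: none >= 92, wrap to smallest pos 12 -> NB
Op 5: add NC@70 -> ring=[12:NB,70:NC,81:NA]
Op 6: route key 39: smallest pos >= 39 is 70 -> NC
Op 7: route key 2: smallest pos >= 2 is 12 -> NB
Op 8: route key 14: smallest pos >= 14 is 70 -> NC
Op 9: route key 33: smallest pos >= 33 is 70 -> NC

Answer: NA NB NC NB NC NC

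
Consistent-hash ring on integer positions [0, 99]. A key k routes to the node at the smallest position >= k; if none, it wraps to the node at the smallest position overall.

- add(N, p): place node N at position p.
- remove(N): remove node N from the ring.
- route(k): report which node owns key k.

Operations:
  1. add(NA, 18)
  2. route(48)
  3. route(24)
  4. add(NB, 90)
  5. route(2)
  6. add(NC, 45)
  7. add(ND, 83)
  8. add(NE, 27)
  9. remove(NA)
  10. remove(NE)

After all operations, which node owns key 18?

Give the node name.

Answer: NC

Derivation:
Op 1: add NA@18 -> ring=[18:NA]
Op 2: route key 48: none >= 48, wrap to smallest pos 18 -> NA
Op 3: route key 24: none >= 24, wrap to smallest pos 18 -> NA
Op 4: add NB@90 -> ring=[18:NA,90:NB]
Op 5: route key 2: smallest pos >= 2 is 18 -> NA
Op 6: add NC@45 -> ring=[18:NA,45:NC,90:NB]
Op 7: add ND@83 -> ring=[18:NA,45:NC,83:ND,90:NB]
Op 8: add NE@27 -> ring=[18:NA,27:NE,45:NC,83:ND,90:NB]
Op 9: remove NA -> ring=[27:NE,45:NC,83:ND,90:NB]
Op 10: remove NE -> ring=[45:NC,83:ND,90:NB]
Final route key 18: smallest pos >= 18 is 45 -> NC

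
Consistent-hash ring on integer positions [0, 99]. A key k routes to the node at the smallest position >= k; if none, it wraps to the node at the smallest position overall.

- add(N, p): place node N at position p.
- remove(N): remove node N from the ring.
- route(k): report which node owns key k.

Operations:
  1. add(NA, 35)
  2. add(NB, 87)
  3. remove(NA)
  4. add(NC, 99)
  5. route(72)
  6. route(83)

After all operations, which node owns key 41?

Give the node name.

Op 1: add NA@35 -> ring=[35:NA]
Op 2: add NB@87 -> ring=[35:NA,87:NB]
Op 3: remove NA -> ring=[87:NB]
Op 4: add NC@99 -> ring=[87:NB,99:NC]
Op 5: route key 72: smallest pos >= 72 is 87 -> NB
Op 6: route key 83: smallest pos >= 83 is 87 -> NB
Final route key 41: smallest pos >= 41 is 87 -> NB

Answer: NB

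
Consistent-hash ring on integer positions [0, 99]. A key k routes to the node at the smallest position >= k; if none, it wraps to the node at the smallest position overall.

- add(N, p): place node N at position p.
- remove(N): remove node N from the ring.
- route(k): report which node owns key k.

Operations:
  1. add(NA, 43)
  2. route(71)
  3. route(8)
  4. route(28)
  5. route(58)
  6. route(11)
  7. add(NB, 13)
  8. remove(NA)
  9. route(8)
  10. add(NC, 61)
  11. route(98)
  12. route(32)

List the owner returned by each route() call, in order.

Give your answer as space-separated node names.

Answer: NA NA NA NA NA NB NB NC

Derivation:
Op 1: add NA@43 -> ring=[43:NA]
Op 2: route key 71: none >= 71, wrap to smallest pos 43 -> NA
Op 3: route key 8: smallest pos >= 8 is 43 -> NA
Op 4: route key 28: smallest pos >= 28 is 43 -> NA
Op 5: route key 58: none >= 58, wrap to smallest pos 43 -> NA
Op 6: route key 11: smallest pos >= 11 is 43 -> NA
Op 7: add NB@13 -> ring=[13:NB,43:NA]
Op 8: remove NA -> ring=[13:NB]
Op 9: route key 8: smallest pos >= 8 is 13 -> NB
Op 10: add NC@61 -> ring=[13:NB,61:NC]
Op 11: route key 98: none >= 98, wrap to smallest pos 13 -> NB
Op 12: route key 32: smallest pos >= 32 is 61 -> NC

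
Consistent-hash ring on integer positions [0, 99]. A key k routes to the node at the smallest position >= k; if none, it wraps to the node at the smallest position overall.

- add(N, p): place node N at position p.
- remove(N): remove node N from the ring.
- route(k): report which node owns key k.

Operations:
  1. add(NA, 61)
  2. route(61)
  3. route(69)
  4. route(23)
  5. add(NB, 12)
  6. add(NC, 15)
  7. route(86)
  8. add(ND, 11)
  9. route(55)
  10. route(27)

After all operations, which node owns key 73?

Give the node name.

Op 1: add NA@61 -> ring=[61:NA]
Op 2: route key 61: smallest pos >= 61 is 61 -> NA
Op 3: route key 69: none >= 69, wrap to smallest pos 61 -> NA
Op 4: route key 23: smallest pos >= 23 is 61 -> NA
Op 5: add NB@12 -> ring=[12:NB,61:NA]
Op 6: add NC@15 -> ring=[12:NB,15:NC,61:NA]
Op 7: route key 86: none >= 86, wrap to smallest pos 12 -> NB
Op 8: add ND@11 -> ring=[11:ND,12:NB,15:NC,61:NA]
Op 9: route key 55: smallest pos >= 55 is 61 -> NA
Op 10: route key 27: smallest pos >= 27 is 61 -> NA
Final route key 73: none >= 73, wrap to smallest pos 11 -> ND

Answer: ND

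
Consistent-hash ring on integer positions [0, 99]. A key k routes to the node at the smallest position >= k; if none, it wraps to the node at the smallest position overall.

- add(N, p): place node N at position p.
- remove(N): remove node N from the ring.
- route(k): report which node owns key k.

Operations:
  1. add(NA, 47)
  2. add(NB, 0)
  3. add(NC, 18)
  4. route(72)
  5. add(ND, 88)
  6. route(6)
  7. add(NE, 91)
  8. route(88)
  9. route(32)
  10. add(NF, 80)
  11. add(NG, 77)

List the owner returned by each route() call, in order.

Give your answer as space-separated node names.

Answer: NB NC ND NA

Derivation:
Op 1: add NA@47 -> ring=[47:NA]
Op 2: add NB@0 -> ring=[0:NB,47:NA]
Op 3: add NC@18 -> ring=[0:NB,18:NC,47:NA]
Op 4: route key 72: none >= 72, wrap to smallest pos 0 -> NB
Op 5: add ND@88 -> ring=[0:NB,18:NC,47:NA,88:ND]
Op 6: route key 6: smallest pos >= 6 is 18 -> NC
Op 7: add NE@91 -> ring=[0:NB,18:NC,47:NA,88:ND,91:NE]
Op 8: route key 88: smallest pos >= 88 is 88 -> ND
Op 9: route key 32: smallest pos >= 32 is 47 -> NA
Op 10: add NF@80 -> ring=[0:NB,18:NC,47:NA,80:NF,88:ND,91:NE]
Op 11: add NG@77 -> ring=[0:NB,18:NC,47:NA,77:NG,80:NF,88:ND,91:NE]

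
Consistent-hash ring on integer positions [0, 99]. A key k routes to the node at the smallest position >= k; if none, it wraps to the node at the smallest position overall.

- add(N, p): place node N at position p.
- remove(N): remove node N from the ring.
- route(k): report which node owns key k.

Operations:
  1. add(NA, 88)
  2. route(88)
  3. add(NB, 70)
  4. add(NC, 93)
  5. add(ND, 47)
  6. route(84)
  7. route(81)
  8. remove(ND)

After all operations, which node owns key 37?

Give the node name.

Answer: NB

Derivation:
Op 1: add NA@88 -> ring=[88:NA]
Op 2: route key 88: smallest pos >= 88 is 88 -> NA
Op 3: add NB@70 -> ring=[70:NB,88:NA]
Op 4: add NC@93 -> ring=[70:NB,88:NA,93:NC]
Op 5: add ND@47 -> ring=[47:ND,70:NB,88:NA,93:NC]
Op 6: route key 84: smallest pos >= 84 is 88 -> NA
Op 7: route key 81: smallest pos >= 81 is 88 -> NA
Op 8: remove ND -> ring=[70:NB,88:NA,93:NC]
Final route key 37: smallest pos >= 37 is 70 -> NB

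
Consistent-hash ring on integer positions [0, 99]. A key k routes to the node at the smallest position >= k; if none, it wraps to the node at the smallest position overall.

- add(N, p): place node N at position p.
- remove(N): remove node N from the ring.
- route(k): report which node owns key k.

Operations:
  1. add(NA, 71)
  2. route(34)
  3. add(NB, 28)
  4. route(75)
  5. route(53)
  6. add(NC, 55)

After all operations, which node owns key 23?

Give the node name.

Op 1: add NA@71 -> ring=[71:NA]
Op 2: route key 34: smallest pos >= 34 is 71 -> NA
Op 3: add NB@28 -> ring=[28:NB,71:NA]
Op 4: route key 75: none >= 75, wrap to smallest pos 28 -> NB
Op 5: route key 53: smallest pos >= 53 is 71 -> NA
Op 6: add NC@55 -> ring=[28:NB,55:NC,71:NA]
Final route key 23: smallest pos >= 23 is 28 -> NB

Answer: NB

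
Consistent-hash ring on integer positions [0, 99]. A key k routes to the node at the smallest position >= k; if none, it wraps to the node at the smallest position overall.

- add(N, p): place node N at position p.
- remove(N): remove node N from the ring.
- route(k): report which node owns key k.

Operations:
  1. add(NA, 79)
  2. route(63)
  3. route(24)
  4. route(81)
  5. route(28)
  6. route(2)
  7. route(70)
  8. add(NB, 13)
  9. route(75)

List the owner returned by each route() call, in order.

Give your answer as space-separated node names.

Answer: NA NA NA NA NA NA NA

Derivation:
Op 1: add NA@79 -> ring=[79:NA]
Op 2: route key 63: smallest pos >= 63 is 79 -> NA
Op 3: route key 24: smallest pos >= 24 is 79 -> NA
Op 4: route key 81: none >= 81, wrap to smallest pos 79 -> NA
Op 5: route key 28: smallest pos >= 28 is 79 -> NA
Op 6: route key 2: smallest pos >= 2 is 79 -> NA
Op 7: route key 70: smallest pos >= 70 is 79 -> NA
Op 8: add NB@13 -> ring=[13:NB,79:NA]
Op 9: route key 75: smallest pos >= 75 is 79 -> NA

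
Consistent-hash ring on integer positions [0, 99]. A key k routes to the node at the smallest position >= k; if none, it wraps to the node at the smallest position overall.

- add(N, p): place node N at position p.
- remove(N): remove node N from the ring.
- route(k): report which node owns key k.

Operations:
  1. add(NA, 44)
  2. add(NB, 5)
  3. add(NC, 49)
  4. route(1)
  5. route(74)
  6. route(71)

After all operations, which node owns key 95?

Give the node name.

Op 1: add NA@44 -> ring=[44:NA]
Op 2: add NB@5 -> ring=[5:NB,44:NA]
Op 3: add NC@49 -> ring=[5:NB,44:NA,49:NC]
Op 4: route key 1: smallest pos >= 1 is 5 -> NB
Op 5: route key 74: none >= 74, wrap to smallest pos 5 -> NB
Op 6: route key 71: none >= 71, wrap to smallest pos 5 -> NB
Final route key 95: none >= 95, wrap to smallest pos 5 -> NB

Answer: NB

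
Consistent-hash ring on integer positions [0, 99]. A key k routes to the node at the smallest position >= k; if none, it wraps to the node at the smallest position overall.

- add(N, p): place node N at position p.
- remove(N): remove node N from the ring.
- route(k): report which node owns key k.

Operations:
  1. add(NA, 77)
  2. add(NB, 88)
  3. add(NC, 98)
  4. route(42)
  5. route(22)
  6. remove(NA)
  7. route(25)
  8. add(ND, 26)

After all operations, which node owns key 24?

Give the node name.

Answer: ND

Derivation:
Op 1: add NA@77 -> ring=[77:NA]
Op 2: add NB@88 -> ring=[77:NA,88:NB]
Op 3: add NC@98 -> ring=[77:NA,88:NB,98:NC]
Op 4: route key 42: smallest pos >= 42 is 77 -> NA
Op 5: route key 22: smallest pos >= 22 is 77 -> NA
Op 6: remove NA -> ring=[88:NB,98:NC]
Op 7: route key 25: smallest pos >= 25 is 88 -> NB
Op 8: add ND@26 -> ring=[26:ND,88:NB,98:NC]
Final route key 24: smallest pos >= 24 is 26 -> ND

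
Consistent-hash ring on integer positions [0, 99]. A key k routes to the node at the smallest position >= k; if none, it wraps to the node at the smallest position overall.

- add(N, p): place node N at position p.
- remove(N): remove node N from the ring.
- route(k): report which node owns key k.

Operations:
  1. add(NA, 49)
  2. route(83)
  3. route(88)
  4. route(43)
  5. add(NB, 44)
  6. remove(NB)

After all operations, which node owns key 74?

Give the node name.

Op 1: add NA@49 -> ring=[49:NA]
Op 2: route key 83: none >= 83, wrap to smallest pos 49 -> NA
Op 3: route key 88: none >= 88, wrap to smallest pos 49 -> NA
Op 4: route key 43: smallest pos >= 43 is 49 -> NA
Op 5: add NB@44 -> ring=[44:NB,49:NA]
Op 6: remove NB -> ring=[49:NA]
Final route key 74: none >= 74, wrap to smallest pos 49 -> NA

Answer: NA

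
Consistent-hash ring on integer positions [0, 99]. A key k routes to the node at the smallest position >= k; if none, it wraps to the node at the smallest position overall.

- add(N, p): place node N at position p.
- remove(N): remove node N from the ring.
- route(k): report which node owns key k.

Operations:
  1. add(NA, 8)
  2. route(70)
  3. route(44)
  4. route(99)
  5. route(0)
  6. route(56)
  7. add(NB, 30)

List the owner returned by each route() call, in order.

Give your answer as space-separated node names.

Op 1: add NA@8 -> ring=[8:NA]
Op 2: route key 70: none >= 70, wrap to smallest pos 8 -> NA
Op 3: route key 44: none >= 44, wrap to smallest pos 8 -> NA
Op 4: route key 99: none >= 99, wrap to smallest pos 8 -> NA
Op 5: route key 0: smallest pos >= 0 is 8 -> NA
Op 6: route key 56: none >= 56, wrap to smallest pos 8 -> NA
Op 7: add NB@30 -> ring=[8:NA,30:NB]

Answer: NA NA NA NA NA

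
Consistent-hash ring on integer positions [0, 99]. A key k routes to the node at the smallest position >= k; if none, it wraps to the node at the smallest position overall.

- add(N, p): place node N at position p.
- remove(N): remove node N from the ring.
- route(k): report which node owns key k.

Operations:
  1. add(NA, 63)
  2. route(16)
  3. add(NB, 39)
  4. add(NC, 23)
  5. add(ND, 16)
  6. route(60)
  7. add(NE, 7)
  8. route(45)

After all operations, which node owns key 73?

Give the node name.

Answer: NE

Derivation:
Op 1: add NA@63 -> ring=[63:NA]
Op 2: route key 16: smallest pos >= 16 is 63 -> NA
Op 3: add NB@39 -> ring=[39:NB,63:NA]
Op 4: add NC@23 -> ring=[23:NC,39:NB,63:NA]
Op 5: add ND@16 -> ring=[16:ND,23:NC,39:NB,63:NA]
Op 6: route key 60: smallest pos >= 60 is 63 -> NA
Op 7: add NE@7 -> ring=[7:NE,16:ND,23:NC,39:NB,63:NA]
Op 8: route key 45: smallest pos >= 45 is 63 -> NA
Final route key 73: none >= 73, wrap to smallest pos 7 -> NE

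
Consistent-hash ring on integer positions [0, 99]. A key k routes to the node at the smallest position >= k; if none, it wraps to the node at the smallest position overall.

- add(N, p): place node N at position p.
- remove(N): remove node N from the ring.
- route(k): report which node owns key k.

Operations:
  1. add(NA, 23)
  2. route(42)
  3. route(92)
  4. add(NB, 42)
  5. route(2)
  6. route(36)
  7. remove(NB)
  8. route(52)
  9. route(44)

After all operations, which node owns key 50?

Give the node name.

Answer: NA

Derivation:
Op 1: add NA@23 -> ring=[23:NA]
Op 2: route key 42: none >= 42, wrap to smallest pos 23 -> NA
Op 3: route key 92: none >= 92, wrap to smallest pos 23 -> NA
Op 4: add NB@42 -> ring=[23:NA,42:NB]
Op 5: route key 2: smallest pos >= 2 is 23 -> NA
Op 6: route key 36: smallest pos >= 36 is 42 -> NB
Op 7: remove NB -> ring=[23:NA]
Op 8: route key 52: none >= 52, wrap to smallest pos 23 -> NA
Op 9: route key 44: none >= 44, wrap to smallest pos 23 -> NA
Final route key 50: none >= 50, wrap to smallest pos 23 -> NA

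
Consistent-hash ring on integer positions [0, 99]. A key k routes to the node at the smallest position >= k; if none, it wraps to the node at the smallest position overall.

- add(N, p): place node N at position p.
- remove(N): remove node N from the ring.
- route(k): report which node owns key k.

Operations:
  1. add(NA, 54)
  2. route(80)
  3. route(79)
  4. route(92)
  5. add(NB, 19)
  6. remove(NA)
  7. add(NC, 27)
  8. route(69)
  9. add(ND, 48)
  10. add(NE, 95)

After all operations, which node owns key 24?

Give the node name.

Op 1: add NA@54 -> ring=[54:NA]
Op 2: route key 80: none >= 80, wrap to smallest pos 54 -> NA
Op 3: route key 79: none >= 79, wrap to smallest pos 54 -> NA
Op 4: route key 92: none >= 92, wrap to smallest pos 54 -> NA
Op 5: add NB@19 -> ring=[19:NB,54:NA]
Op 6: remove NA -> ring=[19:NB]
Op 7: add NC@27 -> ring=[19:NB,27:NC]
Op 8: route key 69: none >= 69, wrap to smallest pos 19 -> NB
Op 9: add ND@48 -> ring=[19:NB,27:NC,48:ND]
Op 10: add NE@95 -> ring=[19:NB,27:NC,48:ND,95:NE]
Final route key 24: smallest pos >= 24 is 27 -> NC

Answer: NC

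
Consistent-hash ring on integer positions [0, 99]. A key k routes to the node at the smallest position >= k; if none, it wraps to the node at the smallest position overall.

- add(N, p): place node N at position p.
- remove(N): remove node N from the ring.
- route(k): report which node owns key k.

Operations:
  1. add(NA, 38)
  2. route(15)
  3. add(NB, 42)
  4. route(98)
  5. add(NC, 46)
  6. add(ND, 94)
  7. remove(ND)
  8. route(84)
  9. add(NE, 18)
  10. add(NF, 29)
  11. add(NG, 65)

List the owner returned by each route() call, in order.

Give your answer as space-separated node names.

Op 1: add NA@38 -> ring=[38:NA]
Op 2: route key 15: smallest pos >= 15 is 38 -> NA
Op 3: add NB@42 -> ring=[38:NA,42:NB]
Op 4: route key 98: none >= 98, wrap to smallest pos 38 -> NA
Op 5: add NC@46 -> ring=[38:NA,42:NB,46:NC]
Op 6: add ND@94 -> ring=[38:NA,42:NB,46:NC,94:ND]
Op 7: remove ND -> ring=[38:NA,42:NB,46:NC]
Op 8: route key 84: none >= 84, wrap to smallest pos 38 -> NA
Op 9: add NE@18 -> ring=[18:NE,38:NA,42:NB,46:NC]
Op 10: add NF@29 -> ring=[18:NE,29:NF,38:NA,42:NB,46:NC]
Op 11: add NG@65 -> ring=[18:NE,29:NF,38:NA,42:NB,46:NC,65:NG]

Answer: NA NA NA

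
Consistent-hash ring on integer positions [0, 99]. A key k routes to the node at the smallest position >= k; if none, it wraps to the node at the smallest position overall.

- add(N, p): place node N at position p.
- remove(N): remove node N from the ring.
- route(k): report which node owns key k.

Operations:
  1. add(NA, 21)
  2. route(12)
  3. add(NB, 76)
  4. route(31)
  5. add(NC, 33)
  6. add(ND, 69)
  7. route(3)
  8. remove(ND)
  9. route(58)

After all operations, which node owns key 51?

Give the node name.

Op 1: add NA@21 -> ring=[21:NA]
Op 2: route key 12: smallest pos >= 12 is 21 -> NA
Op 3: add NB@76 -> ring=[21:NA,76:NB]
Op 4: route key 31: smallest pos >= 31 is 76 -> NB
Op 5: add NC@33 -> ring=[21:NA,33:NC,76:NB]
Op 6: add ND@69 -> ring=[21:NA,33:NC,69:ND,76:NB]
Op 7: route key 3: smallest pos >= 3 is 21 -> NA
Op 8: remove ND -> ring=[21:NA,33:NC,76:NB]
Op 9: route key 58: smallest pos >= 58 is 76 -> NB
Final route key 51: smallest pos >= 51 is 76 -> NB

Answer: NB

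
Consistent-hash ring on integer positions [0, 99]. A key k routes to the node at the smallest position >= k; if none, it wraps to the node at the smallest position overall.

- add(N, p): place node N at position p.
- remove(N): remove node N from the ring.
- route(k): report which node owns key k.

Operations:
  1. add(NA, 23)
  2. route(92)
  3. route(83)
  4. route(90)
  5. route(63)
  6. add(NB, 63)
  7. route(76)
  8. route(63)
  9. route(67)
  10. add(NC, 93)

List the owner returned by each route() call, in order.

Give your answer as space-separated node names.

Op 1: add NA@23 -> ring=[23:NA]
Op 2: route key 92: none >= 92, wrap to smallest pos 23 -> NA
Op 3: route key 83: none >= 83, wrap to smallest pos 23 -> NA
Op 4: route key 90: none >= 90, wrap to smallest pos 23 -> NA
Op 5: route key 63: none >= 63, wrap to smallest pos 23 -> NA
Op 6: add NB@63 -> ring=[23:NA,63:NB]
Op 7: route key 76: none >= 76, wrap to smallest pos 23 -> NA
Op 8: route key 63: smallest pos >= 63 is 63 -> NB
Op 9: route key 67: none >= 67, wrap to smallest pos 23 -> NA
Op 10: add NC@93 -> ring=[23:NA,63:NB,93:NC]

Answer: NA NA NA NA NA NB NA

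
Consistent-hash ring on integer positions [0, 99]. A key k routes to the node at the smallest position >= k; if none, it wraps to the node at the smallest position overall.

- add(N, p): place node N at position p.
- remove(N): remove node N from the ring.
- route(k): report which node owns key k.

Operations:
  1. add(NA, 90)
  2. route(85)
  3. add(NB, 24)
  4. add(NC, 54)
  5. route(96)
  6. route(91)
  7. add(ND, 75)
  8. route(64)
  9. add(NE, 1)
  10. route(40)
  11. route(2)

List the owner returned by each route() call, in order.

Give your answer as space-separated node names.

Op 1: add NA@90 -> ring=[90:NA]
Op 2: route key 85: smallest pos >= 85 is 90 -> NA
Op 3: add NB@24 -> ring=[24:NB,90:NA]
Op 4: add NC@54 -> ring=[24:NB,54:NC,90:NA]
Op 5: route key 96: none >= 96, wrap to smallest pos 24 -> NB
Op 6: route key 91: none >= 91, wrap to smallest pos 24 -> NB
Op 7: add ND@75 -> ring=[24:NB,54:NC,75:ND,90:NA]
Op 8: route key 64: smallest pos >= 64 is 75 -> ND
Op 9: add NE@1 -> ring=[1:NE,24:NB,54:NC,75:ND,90:NA]
Op 10: route key 40: smallest pos >= 40 is 54 -> NC
Op 11: route key 2: smallest pos >= 2 is 24 -> NB

Answer: NA NB NB ND NC NB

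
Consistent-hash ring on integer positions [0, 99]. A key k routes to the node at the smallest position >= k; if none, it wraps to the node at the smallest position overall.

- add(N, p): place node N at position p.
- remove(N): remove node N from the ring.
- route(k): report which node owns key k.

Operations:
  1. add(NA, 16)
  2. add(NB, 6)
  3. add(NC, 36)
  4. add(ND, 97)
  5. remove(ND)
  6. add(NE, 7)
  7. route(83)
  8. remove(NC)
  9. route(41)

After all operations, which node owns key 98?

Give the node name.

Answer: NB

Derivation:
Op 1: add NA@16 -> ring=[16:NA]
Op 2: add NB@6 -> ring=[6:NB,16:NA]
Op 3: add NC@36 -> ring=[6:NB,16:NA,36:NC]
Op 4: add ND@97 -> ring=[6:NB,16:NA,36:NC,97:ND]
Op 5: remove ND -> ring=[6:NB,16:NA,36:NC]
Op 6: add NE@7 -> ring=[6:NB,7:NE,16:NA,36:NC]
Op 7: route key 83: none >= 83, wrap to smallest pos 6 -> NB
Op 8: remove NC -> ring=[6:NB,7:NE,16:NA]
Op 9: route key 41: none >= 41, wrap to smallest pos 6 -> NB
Final route key 98: none >= 98, wrap to smallest pos 6 -> NB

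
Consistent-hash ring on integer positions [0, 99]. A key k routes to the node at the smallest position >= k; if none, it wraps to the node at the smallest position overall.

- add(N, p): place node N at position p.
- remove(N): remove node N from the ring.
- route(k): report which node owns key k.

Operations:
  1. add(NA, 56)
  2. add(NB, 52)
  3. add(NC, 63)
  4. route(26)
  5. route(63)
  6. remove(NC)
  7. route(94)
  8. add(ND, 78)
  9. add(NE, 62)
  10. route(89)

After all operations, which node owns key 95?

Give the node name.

Op 1: add NA@56 -> ring=[56:NA]
Op 2: add NB@52 -> ring=[52:NB,56:NA]
Op 3: add NC@63 -> ring=[52:NB,56:NA,63:NC]
Op 4: route key 26: smallest pos >= 26 is 52 -> NB
Op 5: route key 63: smallest pos >= 63 is 63 -> NC
Op 6: remove NC -> ring=[52:NB,56:NA]
Op 7: route key 94: none >= 94, wrap to smallest pos 52 -> NB
Op 8: add ND@78 -> ring=[52:NB,56:NA,78:ND]
Op 9: add NE@62 -> ring=[52:NB,56:NA,62:NE,78:ND]
Op 10: route key 89: none >= 89, wrap to smallest pos 52 -> NB
Final route key 95: none >= 95, wrap to smallest pos 52 -> NB

Answer: NB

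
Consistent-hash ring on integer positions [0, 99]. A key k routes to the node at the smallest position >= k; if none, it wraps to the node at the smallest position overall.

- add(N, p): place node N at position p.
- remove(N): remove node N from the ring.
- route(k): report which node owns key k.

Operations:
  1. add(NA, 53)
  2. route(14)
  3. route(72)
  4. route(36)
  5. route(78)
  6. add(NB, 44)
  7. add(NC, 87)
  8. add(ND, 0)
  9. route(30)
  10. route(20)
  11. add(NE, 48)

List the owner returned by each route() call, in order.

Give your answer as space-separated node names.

Op 1: add NA@53 -> ring=[53:NA]
Op 2: route key 14: smallest pos >= 14 is 53 -> NA
Op 3: route key 72: none >= 72, wrap to smallest pos 53 -> NA
Op 4: route key 36: smallest pos >= 36 is 53 -> NA
Op 5: route key 78: none >= 78, wrap to smallest pos 53 -> NA
Op 6: add NB@44 -> ring=[44:NB,53:NA]
Op 7: add NC@87 -> ring=[44:NB,53:NA,87:NC]
Op 8: add ND@0 -> ring=[0:ND,44:NB,53:NA,87:NC]
Op 9: route key 30: smallest pos >= 30 is 44 -> NB
Op 10: route key 20: smallest pos >= 20 is 44 -> NB
Op 11: add NE@48 -> ring=[0:ND,44:NB,48:NE,53:NA,87:NC]

Answer: NA NA NA NA NB NB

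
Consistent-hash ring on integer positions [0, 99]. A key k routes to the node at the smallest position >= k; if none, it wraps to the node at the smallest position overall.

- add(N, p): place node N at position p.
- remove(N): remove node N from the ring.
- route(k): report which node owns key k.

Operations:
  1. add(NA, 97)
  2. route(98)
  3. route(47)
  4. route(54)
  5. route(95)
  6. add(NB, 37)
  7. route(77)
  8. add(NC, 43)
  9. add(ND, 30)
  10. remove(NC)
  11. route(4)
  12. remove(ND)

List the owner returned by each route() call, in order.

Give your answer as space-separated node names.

Op 1: add NA@97 -> ring=[97:NA]
Op 2: route key 98: none >= 98, wrap to smallest pos 97 -> NA
Op 3: route key 47: smallest pos >= 47 is 97 -> NA
Op 4: route key 54: smallest pos >= 54 is 97 -> NA
Op 5: route key 95: smallest pos >= 95 is 97 -> NA
Op 6: add NB@37 -> ring=[37:NB,97:NA]
Op 7: route key 77: smallest pos >= 77 is 97 -> NA
Op 8: add NC@43 -> ring=[37:NB,43:NC,97:NA]
Op 9: add ND@30 -> ring=[30:ND,37:NB,43:NC,97:NA]
Op 10: remove NC -> ring=[30:ND,37:NB,97:NA]
Op 11: route key 4: smallest pos >= 4 is 30 -> ND
Op 12: remove ND -> ring=[37:NB,97:NA]

Answer: NA NA NA NA NA ND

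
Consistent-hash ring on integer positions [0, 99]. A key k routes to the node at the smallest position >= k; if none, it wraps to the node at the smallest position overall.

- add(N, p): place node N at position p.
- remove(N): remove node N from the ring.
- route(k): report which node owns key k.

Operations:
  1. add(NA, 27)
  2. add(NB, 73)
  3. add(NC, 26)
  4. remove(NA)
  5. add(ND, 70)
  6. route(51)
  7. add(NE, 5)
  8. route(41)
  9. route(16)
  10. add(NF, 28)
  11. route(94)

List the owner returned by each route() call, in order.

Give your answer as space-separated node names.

Answer: ND ND NC NE

Derivation:
Op 1: add NA@27 -> ring=[27:NA]
Op 2: add NB@73 -> ring=[27:NA,73:NB]
Op 3: add NC@26 -> ring=[26:NC,27:NA,73:NB]
Op 4: remove NA -> ring=[26:NC,73:NB]
Op 5: add ND@70 -> ring=[26:NC,70:ND,73:NB]
Op 6: route key 51: smallest pos >= 51 is 70 -> ND
Op 7: add NE@5 -> ring=[5:NE,26:NC,70:ND,73:NB]
Op 8: route key 41: smallest pos >= 41 is 70 -> ND
Op 9: route key 16: smallest pos >= 16 is 26 -> NC
Op 10: add NF@28 -> ring=[5:NE,26:NC,28:NF,70:ND,73:NB]
Op 11: route key 94: none >= 94, wrap to smallest pos 5 -> NE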